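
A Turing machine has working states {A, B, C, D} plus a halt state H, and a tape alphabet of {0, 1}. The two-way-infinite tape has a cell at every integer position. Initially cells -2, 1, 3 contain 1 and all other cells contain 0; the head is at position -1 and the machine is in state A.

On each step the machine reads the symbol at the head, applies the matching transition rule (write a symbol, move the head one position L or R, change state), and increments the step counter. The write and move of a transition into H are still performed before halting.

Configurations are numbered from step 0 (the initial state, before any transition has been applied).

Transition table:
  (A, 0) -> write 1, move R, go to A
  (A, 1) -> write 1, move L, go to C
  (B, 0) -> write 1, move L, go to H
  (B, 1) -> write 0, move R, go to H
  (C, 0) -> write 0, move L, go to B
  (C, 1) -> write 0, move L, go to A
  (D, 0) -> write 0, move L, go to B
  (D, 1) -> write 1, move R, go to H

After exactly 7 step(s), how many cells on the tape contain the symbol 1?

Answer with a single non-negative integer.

Step 1: in state A at pos -1, read 0 -> (A,0)->write 1,move R,goto A. Now: state=A, head=0, tape[-3..4]=01101010 (head:    ^)
Step 2: in state A at pos 0, read 0 -> (A,0)->write 1,move R,goto A. Now: state=A, head=1, tape[-3..4]=01111010 (head:     ^)
Step 3: in state A at pos 1, read 1 -> (A,1)->write 1,move L,goto C. Now: state=C, head=0, tape[-3..4]=01111010 (head:    ^)
Step 4: in state C at pos 0, read 1 -> (C,1)->write 0,move L,goto A. Now: state=A, head=-1, tape[-3..4]=01101010 (head:   ^)
Step 5: in state A at pos -1, read 1 -> (A,1)->write 1,move L,goto C. Now: state=C, head=-2, tape[-3..4]=01101010 (head:  ^)
Step 6: in state C at pos -2, read 1 -> (C,1)->write 0,move L,goto A. Now: state=A, head=-3, tape[-4..4]=000101010 (head:  ^)
Step 7: in state A at pos -3, read 0 -> (A,0)->write 1,move R,goto A. Now: state=A, head=-2, tape[-4..4]=010101010 (head:   ^)
Cells containing 1 after step 7: {-3, -1, 1, 3} -> 4 cell(s)

Answer: 4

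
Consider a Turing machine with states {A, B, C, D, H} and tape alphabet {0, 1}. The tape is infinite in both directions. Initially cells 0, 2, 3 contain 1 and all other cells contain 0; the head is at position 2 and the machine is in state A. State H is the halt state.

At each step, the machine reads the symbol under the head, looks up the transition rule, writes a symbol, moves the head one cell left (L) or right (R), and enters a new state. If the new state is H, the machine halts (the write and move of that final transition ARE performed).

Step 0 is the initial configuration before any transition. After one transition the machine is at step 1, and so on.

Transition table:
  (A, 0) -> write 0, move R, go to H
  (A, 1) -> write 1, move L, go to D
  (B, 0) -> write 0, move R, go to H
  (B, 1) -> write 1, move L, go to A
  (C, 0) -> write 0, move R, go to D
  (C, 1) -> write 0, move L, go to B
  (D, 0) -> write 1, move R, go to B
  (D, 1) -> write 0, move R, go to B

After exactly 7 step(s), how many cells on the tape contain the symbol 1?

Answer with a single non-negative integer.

Answer: 3

Derivation:
Step 1: in state A at pos 2, read 1 -> (A,1)->write 1,move L,goto D. Now: state=D, head=1, tape[-1..4]=010110 (head:   ^)
Step 2: in state D at pos 1, read 0 -> (D,0)->write 1,move R,goto B. Now: state=B, head=2, tape[-1..4]=011110 (head:    ^)
Step 3: in state B at pos 2, read 1 -> (B,1)->write 1,move L,goto A. Now: state=A, head=1, tape[-1..4]=011110 (head:   ^)
Step 4: in state A at pos 1, read 1 -> (A,1)->write 1,move L,goto D. Now: state=D, head=0, tape[-1..4]=011110 (head:  ^)
Step 5: in state D at pos 0, read 1 -> (D,1)->write 0,move R,goto B. Now: state=B, head=1, tape[-1..4]=001110 (head:   ^)
Step 6: in state B at pos 1, read 1 -> (B,1)->write 1,move L,goto A. Now: state=A, head=0, tape[-1..4]=001110 (head:  ^)
Step 7: in state A at pos 0, read 0 -> (A,0)->write 0,move R,goto H. Now: state=H, head=1, tape[-1..4]=001110 (head:   ^)
Cells containing 1 after step 7: {1, 2, 3} -> 3 cell(s)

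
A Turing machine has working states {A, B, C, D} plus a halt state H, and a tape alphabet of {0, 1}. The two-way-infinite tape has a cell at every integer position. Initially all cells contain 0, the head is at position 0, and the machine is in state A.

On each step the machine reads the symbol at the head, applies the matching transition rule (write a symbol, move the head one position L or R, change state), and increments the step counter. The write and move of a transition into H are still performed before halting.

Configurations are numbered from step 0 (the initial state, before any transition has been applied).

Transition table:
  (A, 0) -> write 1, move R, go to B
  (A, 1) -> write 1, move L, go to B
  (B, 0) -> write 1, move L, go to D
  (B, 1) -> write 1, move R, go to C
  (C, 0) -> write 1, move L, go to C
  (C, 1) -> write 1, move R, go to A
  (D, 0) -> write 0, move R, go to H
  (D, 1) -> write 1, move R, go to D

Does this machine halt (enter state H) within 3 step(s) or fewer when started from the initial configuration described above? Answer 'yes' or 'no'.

Step 1: in state A at pos 0, read 0 -> (A,0)->write 1,move R,goto B. Now: state=B, head=1, tape[-1..2]=0100 (head:   ^)
Step 2: in state B at pos 1, read 0 -> (B,0)->write 1,move L,goto D. Now: state=D, head=0, tape[-1..2]=0110 (head:  ^)
Step 3: in state D at pos 0, read 1 -> (D,1)->write 1,move R,goto D. Now: state=D, head=1, tape[-1..2]=0110 (head:   ^)
After 3 step(s): state = D (not H) -> not halted within 3 -> no

Answer: no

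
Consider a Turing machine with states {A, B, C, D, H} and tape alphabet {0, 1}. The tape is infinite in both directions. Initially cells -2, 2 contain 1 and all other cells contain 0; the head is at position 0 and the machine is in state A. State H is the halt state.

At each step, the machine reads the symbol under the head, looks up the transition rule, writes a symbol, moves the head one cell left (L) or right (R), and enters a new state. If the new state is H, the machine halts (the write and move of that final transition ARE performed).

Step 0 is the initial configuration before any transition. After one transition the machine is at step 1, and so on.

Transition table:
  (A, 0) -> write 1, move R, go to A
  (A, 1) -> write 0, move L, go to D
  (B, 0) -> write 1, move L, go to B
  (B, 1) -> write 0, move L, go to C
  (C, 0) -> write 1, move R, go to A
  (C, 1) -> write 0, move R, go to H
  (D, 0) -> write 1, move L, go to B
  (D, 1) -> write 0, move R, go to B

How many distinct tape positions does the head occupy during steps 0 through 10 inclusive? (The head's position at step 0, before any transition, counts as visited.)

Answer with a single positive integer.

Answer: 4

Derivation:
Step 1: in state A at pos 0, read 0 -> (A,0)->write 1,move R,goto A. Now: state=A, head=1, tape[-3..3]=0101010 (head:     ^)
Step 2: in state A at pos 1, read 0 -> (A,0)->write 1,move R,goto A. Now: state=A, head=2, tape[-3..3]=0101110 (head:      ^)
Step 3: in state A at pos 2, read 1 -> (A,1)->write 0,move L,goto D. Now: state=D, head=1, tape[-3..3]=0101100 (head:     ^)
Step 4: in state D at pos 1, read 1 -> (D,1)->write 0,move R,goto B. Now: state=B, head=2, tape[-3..3]=0101000 (head:      ^)
Step 5: in state B at pos 2, read 0 -> (B,0)->write 1,move L,goto B. Now: state=B, head=1, tape[-3..3]=0101010 (head:     ^)
Step 6: in state B at pos 1, read 0 -> (B,0)->write 1,move L,goto B. Now: state=B, head=0, tape[-3..3]=0101110 (head:    ^)
Step 7: in state B at pos 0, read 1 -> (B,1)->write 0,move L,goto C. Now: state=C, head=-1, tape[-3..3]=0100110 (head:   ^)
Step 8: in state C at pos -1, read 0 -> (C,0)->write 1,move R,goto A. Now: state=A, head=0, tape[-3..3]=0110110 (head:    ^)
Step 9: in state A at pos 0, read 0 -> (A,0)->write 1,move R,goto A. Now: state=A, head=1, tape[-3..3]=0111110 (head:     ^)
Step 10: in state A at pos 1, read 1 -> (A,1)->write 0,move L,goto D. Now: state=D, head=0, tape[-3..3]=0111010 (head:    ^)
Head positions at steps 0..10: starting at 0, distinct positions visited = {-1, 0, 1, 2} -> 4 position(s)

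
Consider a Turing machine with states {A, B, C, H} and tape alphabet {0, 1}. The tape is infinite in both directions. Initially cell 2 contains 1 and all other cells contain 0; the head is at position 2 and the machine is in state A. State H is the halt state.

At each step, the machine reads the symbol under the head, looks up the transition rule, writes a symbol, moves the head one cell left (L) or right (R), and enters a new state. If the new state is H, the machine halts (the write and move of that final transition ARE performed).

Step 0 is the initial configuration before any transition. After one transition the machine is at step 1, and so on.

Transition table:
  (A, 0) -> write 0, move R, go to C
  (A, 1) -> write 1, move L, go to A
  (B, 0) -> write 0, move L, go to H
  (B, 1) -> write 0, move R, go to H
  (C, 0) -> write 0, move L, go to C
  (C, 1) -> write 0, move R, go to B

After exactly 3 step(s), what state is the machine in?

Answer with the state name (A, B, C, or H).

Step 1: in state A at pos 2, read 1 -> (A,1)->write 1,move L,goto A. Now: state=A, head=1, tape[0..3]=0010 (head:  ^)
Step 2: in state A at pos 1, read 0 -> (A,0)->write 0,move R,goto C. Now: state=C, head=2, tape[0..3]=0010 (head:   ^)
Step 3: in state C at pos 2, read 1 -> (C,1)->write 0,move R,goto B. Now: state=B, head=3, tape[0..4]=00000 (head:    ^)

Answer: B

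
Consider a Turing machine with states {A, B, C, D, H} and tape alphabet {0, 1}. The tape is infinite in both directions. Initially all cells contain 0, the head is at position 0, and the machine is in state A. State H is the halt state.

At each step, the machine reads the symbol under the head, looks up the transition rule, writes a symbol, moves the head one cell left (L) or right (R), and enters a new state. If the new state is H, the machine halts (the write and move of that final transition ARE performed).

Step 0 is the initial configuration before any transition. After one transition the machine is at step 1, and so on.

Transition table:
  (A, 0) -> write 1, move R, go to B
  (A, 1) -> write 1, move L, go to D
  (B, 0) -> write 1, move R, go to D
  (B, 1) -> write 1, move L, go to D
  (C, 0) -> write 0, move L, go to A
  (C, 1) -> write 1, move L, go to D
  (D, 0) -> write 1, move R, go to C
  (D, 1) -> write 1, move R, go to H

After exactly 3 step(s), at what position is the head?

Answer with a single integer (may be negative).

Step 1: in state A at pos 0, read 0 -> (A,0)->write 1,move R,goto B. Now: state=B, head=1, tape[-1..2]=0100 (head:   ^)
Step 2: in state B at pos 1, read 0 -> (B,0)->write 1,move R,goto D. Now: state=D, head=2, tape[-1..3]=01100 (head:    ^)
Step 3: in state D at pos 2, read 0 -> (D,0)->write 1,move R,goto C. Now: state=C, head=3, tape[-1..4]=011100 (head:     ^)

Answer: 3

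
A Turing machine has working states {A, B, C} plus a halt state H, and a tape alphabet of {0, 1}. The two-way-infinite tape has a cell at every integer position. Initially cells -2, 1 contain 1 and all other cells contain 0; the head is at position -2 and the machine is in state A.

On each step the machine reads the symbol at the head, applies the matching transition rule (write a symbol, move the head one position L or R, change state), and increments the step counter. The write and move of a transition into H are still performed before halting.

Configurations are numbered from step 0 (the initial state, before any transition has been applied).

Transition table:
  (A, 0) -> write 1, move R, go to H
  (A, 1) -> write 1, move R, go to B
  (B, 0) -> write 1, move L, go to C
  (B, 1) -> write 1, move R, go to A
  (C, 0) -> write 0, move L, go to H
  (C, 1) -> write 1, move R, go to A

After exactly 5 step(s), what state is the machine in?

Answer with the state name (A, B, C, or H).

Answer: C

Derivation:
Step 1: in state A at pos -2, read 1 -> (A,1)->write 1,move R,goto B. Now: state=B, head=-1, tape[-3..2]=010010 (head:   ^)
Step 2: in state B at pos -1, read 0 -> (B,0)->write 1,move L,goto C. Now: state=C, head=-2, tape[-3..2]=011010 (head:  ^)
Step 3: in state C at pos -2, read 1 -> (C,1)->write 1,move R,goto A. Now: state=A, head=-1, tape[-3..2]=011010 (head:   ^)
Step 4: in state A at pos -1, read 1 -> (A,1)->write 1,move R,goto B. Now: state=B, head=0, tape[-3..2]=011010 (head:    ^)
Step 5: in state B at pos 0, read 0 -> (B,0)->write 1,move L,goto C. Now: state=C, head=-1, tape[-3..2]=011110 (head:   ^)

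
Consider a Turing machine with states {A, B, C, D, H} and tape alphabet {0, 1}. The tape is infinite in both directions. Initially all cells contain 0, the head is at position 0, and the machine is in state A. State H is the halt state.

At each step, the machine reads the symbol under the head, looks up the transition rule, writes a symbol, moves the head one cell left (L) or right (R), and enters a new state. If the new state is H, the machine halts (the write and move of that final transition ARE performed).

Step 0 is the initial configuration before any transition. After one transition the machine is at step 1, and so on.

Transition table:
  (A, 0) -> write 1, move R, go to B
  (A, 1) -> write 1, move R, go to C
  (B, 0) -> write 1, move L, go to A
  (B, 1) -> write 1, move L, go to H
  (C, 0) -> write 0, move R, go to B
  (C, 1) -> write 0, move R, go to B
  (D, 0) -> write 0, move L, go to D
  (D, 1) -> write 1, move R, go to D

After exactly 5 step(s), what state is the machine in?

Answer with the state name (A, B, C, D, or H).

Answer: A

Derivation:
Step 1: in state A at pos 0, read 0 -> (A,0)->write 1,move R,goto B. Now: state=B, head=1, tape[-1..2]=0100 (head:   ^)
Step 2: in state B at pos 1, read 0 -> (B,0)->write 1,move L,goto A. Now: state=A, head=0, tape[-1..2]=0110 (head:  ^)
Step 3: in state A at pos 0, read 1 -> (A,1)->write 1,move R,goto C. Now: state=C, head=1, tape[-1..2]=0110 (head:   ^)
Step 4: in state C at pos 1, read 1 -> (C,1)->write 0,move R,goto B. Now: state=B, head=2, tape[-1..3]=01000 (head:    ^)
Step 5: in state B at pos 2, read 0 -> (B,0)->write 1,move L,goto A. Now: state=A, head=1, tape[-1..3]=01010 (head:   ^)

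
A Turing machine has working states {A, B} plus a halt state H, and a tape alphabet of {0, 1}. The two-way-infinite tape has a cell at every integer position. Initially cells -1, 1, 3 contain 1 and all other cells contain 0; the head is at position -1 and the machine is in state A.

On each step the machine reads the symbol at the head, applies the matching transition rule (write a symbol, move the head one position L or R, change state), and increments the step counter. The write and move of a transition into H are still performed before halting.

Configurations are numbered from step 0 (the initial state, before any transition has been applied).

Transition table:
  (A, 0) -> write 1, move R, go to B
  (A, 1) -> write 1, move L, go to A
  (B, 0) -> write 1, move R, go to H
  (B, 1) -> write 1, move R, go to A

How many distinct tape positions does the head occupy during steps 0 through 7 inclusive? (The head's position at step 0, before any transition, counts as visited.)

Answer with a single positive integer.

Step 1: in state A at pos -1, read 1 -> (A,1)->write 1,move L,goto A. Now: state=A, head=-2, tape[-3..4]=00101010 (head:  ^)
Step 2: in state A at pos -2, read 0 -> (A,0)->write 1,move R,goto B. Now: state=B, head=-1, tape[-3..4]=01101010 (head:   ^)
Step 3: in state B at pos -1, read 1 -> (B,1)->write 1,move R,goto A. Now: state=A, head=0, tape[-3..4]=01101010 (head:    ^)
Step 4: in state A at pos 0, read 0 -> (A,0)->write 1,move R,goto B. Now: state=B, head=1, tape[-3..4]=01111010 (head:     ^)
Step 5: in state B at pos 1, read 1 -> (B,1)->write 1,move R,goto A. Now: state=A, head=2, tape[-3..4]=01111010 (head:      ^)
Step 6: in state A at pos 2, read 0 -> (A,0)->write 1,move R,goto B. Now: state=B, head=3, tape[-3..4]=01111110 (head:       ^)
Step 7: in state B at pos 3, read 1 -> (B,1)->write 1,move R,goto A. Now: state=A, head=4, tape[-3..5]=011111100 (head:        ^)
Head positions at steps 0..7: starting at -1, distinct positions visited = {-2, -1, 0, 1, 2, 3, 4} -> 7 position(s)

Answer: 7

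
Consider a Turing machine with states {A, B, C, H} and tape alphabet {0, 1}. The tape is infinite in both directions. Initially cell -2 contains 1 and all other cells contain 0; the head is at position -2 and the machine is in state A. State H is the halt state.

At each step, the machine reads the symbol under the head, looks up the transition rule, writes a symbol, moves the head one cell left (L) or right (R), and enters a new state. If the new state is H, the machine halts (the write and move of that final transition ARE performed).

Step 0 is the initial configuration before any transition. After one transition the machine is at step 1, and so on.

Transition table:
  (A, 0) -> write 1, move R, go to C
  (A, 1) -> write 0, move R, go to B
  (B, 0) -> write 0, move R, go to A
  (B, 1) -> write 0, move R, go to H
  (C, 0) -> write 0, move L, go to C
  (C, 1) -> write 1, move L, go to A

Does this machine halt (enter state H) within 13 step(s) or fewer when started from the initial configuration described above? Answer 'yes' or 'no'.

Step 1: in state A at pos -2, read 1 -> (A,1)->write 0,move R,goto B. Now: state=B, head=-1, tape[-3..0]=0000 (head:   ^)
Step 2: in state B at pos -1, read 0 -> (B,0)->write 0,move R,goto A. Now: state=A, head=0, tape[-3..1]=00000 (head:    ^)
Step 3: in state A at pos 0, read 0 -> (A,0)->write 1,move R,goto C. Now: state=C, head=1, tape[-3..2]=000100 (head:     ^)
Step 4: in state C at pos 1, read 0 -> (C,0)->write 0,move L,goto C. Now: state=C, head=0, tape[-3..2]=000100 (head:    ^)
Step 5: in state C at pos 0, read 1 -> (C,1)->write 1,move L,goto A. Now: state=A, head=-1, tape[-3..2]=000100 (head:   ^)
Step 6: in state A at pos -1, read 0 -> (A,0)->write 1,move R,goto C. Now: state=C, head=0, tape[-3..2]=001100 (head:    ^)
Step 7: in state C at pos 0, read 1 -> (C,1)->write 1,move L,goto A. Now: state=A, head=-1, tape[-3..2]=001100 (head:   ^)
Step 8: in state A at pos -1, read 1 -> (A,1)->write 0,move R,goto B. Now: state=B, head=0, tape[-3..2]=000100 (head:    ^)
Step 9: in state B at pos 0, read 1 -> (B,1)->write 0,move R,goto H. Now: state=H, head=1, tape[-3..2]=000000 (head:     ^)
State H reached at step 9; 9 <= 13 -> yes

Answer: yes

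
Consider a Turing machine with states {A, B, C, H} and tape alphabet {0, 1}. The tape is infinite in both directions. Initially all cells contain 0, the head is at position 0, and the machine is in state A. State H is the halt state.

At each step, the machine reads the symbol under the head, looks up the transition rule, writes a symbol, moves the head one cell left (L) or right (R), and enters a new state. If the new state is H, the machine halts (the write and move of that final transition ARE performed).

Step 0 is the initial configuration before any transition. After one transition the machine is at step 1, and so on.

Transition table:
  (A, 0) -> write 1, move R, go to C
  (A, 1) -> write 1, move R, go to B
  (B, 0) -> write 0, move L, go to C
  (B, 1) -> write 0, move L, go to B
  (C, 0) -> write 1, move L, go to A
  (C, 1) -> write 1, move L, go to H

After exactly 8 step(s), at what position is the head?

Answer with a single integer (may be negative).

Answer: -2

Derivation:
Step 1: in state A at pos 0, read 0 -> (A,0)->write 1,move R,goto C. Now: state=C, head=1, tape[-1..2]=0100 (head:   ^)
Step 2: in state C at pos 1, read 0 -> (C,0)->write 1,move L,goto A. Now: state=A, head=0, tape[-1..2]=0110 (head:  ^)
Step 3: in state A at pos 0, read 1 -> (A,1)->write 1,move R,goto B. Now: state=B, head=1, tape[-1..2]=0110 (head:   ^)
Step 4: in state B at pos 1, read 1 -> (B,1)->write 0,move L,goto B. Now: state=B, head=0, tape[-1..2]=0100 (head:  ^)
Step 5: in state B at pos 0, read 1 -> (B,1)->write 0,move L,goto B. Now: state=B, head=-1, tape[-2..2]=00000 (head:  ^)
Step 6: in state B at pos -1, read 0 -> (B,0)->write 0,move L,goto C. Now: state=C, head=-2, tape[-3..2]=000000 (head:  ^)
Step 7: in state C at pos -2, read 0 -> (C,0)->write 1,move L,goto A. Now: state=A, head=-3, tape[-4..2]=0010000 (head:  ^)
Step 8: in state A at pos -3, read 0 -> (A,0)->write 1,move R,goto C. Now: state=C, head=-2, tape[-4..2]=0110000 (head:   ^)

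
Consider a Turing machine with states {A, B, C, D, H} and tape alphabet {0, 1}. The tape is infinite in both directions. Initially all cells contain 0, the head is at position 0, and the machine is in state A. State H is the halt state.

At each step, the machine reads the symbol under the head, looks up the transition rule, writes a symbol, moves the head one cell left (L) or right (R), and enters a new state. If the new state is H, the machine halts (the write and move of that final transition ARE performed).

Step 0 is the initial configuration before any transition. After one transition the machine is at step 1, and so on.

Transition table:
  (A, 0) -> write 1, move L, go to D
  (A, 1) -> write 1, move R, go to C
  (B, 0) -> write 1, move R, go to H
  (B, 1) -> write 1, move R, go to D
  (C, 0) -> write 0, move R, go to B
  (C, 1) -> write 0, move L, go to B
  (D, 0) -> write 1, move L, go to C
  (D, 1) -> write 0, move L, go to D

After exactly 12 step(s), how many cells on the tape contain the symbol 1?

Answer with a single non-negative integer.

Answer: 2

Derivation:
Step 1: in state A at pos 0, read 0 -> (A,0)->write 1,move L,goto D. Now: state=D, head=-1, tape[-2..1]=0010 (head:  ^)
Step 2: in state D at pos -1, read 0 -> (D,0)->write 1,move L,goto C. Now: state=C, head=-2, tape[-3..1]=00110 (head:  ^)
Step 3: in state C at pos -2, read 0 -> (C,0)->write 0,move R,goto B. Now: state=B, head=-1, tape[-3..1]=00110 (head:   ^)
Step 4: in state B at pos -1, read 1 -> (B,1)->write 1,move R,goto D. Now: state=D, head=0, tape[-3..1]=00110 (head:    ^)
Step 5: in state D at pos 0, read 1 -> (D,1)->write 0,move L,goto D. Now: state=D, head=-1, tape[-3..1]=00100 (head:   ^)
Step 6: in state D at pos -1, read 1 -> (D,1)->write 0,move L,goto D. Now: state=D, head=-2, tape[-3..1]=00000 (head:  ^)
Step 7: in state D at pos -2, read 0 -> (D,0)->write 1,move L,goto C. Now: state=C, head=-3, tape[-4..1]=001000 (head:  ^)
Step 8: in state C at pos -3, read 0 -> (C,0)->write 0,move R,goto B. Now: state=B, head=-2, tape[-4..1]=001000 (head:   ^)
Step 9: in state B at pos -2, read 1 -> (B,1)->write 1,move R,goto D. Now: state=D, head=-1, tape[-4..1]=001000 (head:    ^)
Step 10: in state D at pos -1, read 0 -> (D,0)->write 1,move L,goto C. Now: state=C, head=-2, tape[-4..1]=001100 (head:   ^)
Step 11: in state C at pos -2, read 1 -> (C,1)->write 0,move L,goto B. Now: state=B, head=-3, tape[-4..1]=000100 (head:  ^)
Step 12: in state B at pos -3, read 0 -> (B,0)->write 1,move R,goto H. Now: state=H, head=-2, tape[-4..1]=010100 (head:   ^)
Cells containing 1 after step 12: {-3, -1} -> 2 cell(s)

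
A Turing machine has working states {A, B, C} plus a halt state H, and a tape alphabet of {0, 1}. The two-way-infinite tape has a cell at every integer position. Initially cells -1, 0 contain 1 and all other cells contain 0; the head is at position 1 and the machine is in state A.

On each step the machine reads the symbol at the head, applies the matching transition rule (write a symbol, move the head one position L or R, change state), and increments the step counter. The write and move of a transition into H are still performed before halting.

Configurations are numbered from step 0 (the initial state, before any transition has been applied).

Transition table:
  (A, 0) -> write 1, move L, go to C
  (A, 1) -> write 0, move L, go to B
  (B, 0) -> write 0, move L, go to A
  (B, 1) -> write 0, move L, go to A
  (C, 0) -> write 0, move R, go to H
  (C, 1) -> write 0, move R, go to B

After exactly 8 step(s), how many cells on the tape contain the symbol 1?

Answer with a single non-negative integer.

Answer: 1

Derivation:
Step 1: in state A at pos 1, read 0 -> (A,0)->write 1,move L,goto C. Now: state=C, head=0, tape[-2..2]=01110 (head:   ^)
Step 2: in state C at pos 0, read 1 -> (C,1)->write 0,move R,goto B. Now: state=B, head=1, tape[-2..2]=01010 (head:    ^)
Step 3: in state B at pos 1, read 1 -> (B,1)->write 0,move L,goto A. Now: state=A, head=0, tape[-2..2]=01000 (head:   ^)
Step 4: in state A at pos 0, read 0 -> (A,0)->write 1,move L,goto C. Now: state=C, head=-1, tape[-2..2]=01100 (head:  ^)
Step 5: in state C at pos -1, read 1 -> (C,1)->write 0,move R,goto B. Now: state=B, head=0, tape[-2..2]=00100 (head:   ^)
Step 6: in state B at pos 0, read 1 -> (B,1)->write 0,move L,goto A. Now: state=A, head=-1, tape[-2..2]=00000 (head:  ^)
Step 7: in state A at pos -1, read 0 -> (A,0)->write 1,move L,goto C. Now: state=C, head=-2, tape[-3..2]=001000 (head:  ^)
Step 8: in state C at pos -2, read 0 -> (C,0)->write 0,move R,goto H. Now: state=H, head=-1, tape[-3..2]=001000 (head:   ^)
Cells containing 1 after step 8: {-1} -> 1 cell(s)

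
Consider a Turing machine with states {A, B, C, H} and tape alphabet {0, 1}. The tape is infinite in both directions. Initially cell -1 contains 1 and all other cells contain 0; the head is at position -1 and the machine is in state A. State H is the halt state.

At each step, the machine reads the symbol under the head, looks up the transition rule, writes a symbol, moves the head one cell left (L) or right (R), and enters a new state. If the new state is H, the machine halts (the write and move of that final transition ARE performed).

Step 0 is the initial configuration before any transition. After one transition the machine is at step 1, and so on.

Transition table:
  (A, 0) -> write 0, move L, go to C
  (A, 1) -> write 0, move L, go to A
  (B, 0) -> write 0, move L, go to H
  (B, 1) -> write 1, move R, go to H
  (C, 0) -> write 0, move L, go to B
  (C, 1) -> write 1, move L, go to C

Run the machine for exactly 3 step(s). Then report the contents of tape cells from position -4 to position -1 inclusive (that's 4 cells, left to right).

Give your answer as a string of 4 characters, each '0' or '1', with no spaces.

Answer: 0000

Derivation:
Step 1: in state A at pos -1, read 1 -> (A,1)->write 0,move L,goto A. Now: state=A, head=-2, tape[-3..0]=0000 (head:  ^)
Step 2: in state A at pos -2, read 0 -> (A,0)->write 0,move L,goto C. Now: state=C, head=-3, tape[-4..0]=00000 (head:  ^)
Step 3: in state C at pos -3, read 0 -> (C,0)->write 0,move L,goto B. Now: state=B, head=-4, tape[-5..0]=000000 (head:  ^)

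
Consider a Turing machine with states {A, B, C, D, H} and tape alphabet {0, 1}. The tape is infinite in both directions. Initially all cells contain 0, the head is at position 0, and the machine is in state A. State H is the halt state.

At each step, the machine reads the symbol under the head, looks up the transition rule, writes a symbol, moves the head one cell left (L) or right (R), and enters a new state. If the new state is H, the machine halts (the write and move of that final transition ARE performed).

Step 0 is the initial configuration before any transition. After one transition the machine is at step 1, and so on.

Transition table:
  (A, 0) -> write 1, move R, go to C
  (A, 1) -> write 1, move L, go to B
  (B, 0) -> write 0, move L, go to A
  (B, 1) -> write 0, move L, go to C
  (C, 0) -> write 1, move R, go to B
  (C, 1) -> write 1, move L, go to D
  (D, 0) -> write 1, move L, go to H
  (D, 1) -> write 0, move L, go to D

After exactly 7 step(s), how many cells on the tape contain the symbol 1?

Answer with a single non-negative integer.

Answer: 2

Derivation:
Step 1: in state A at pos 0, read 0 -> (A,0)->write 1,move R,goto C. Now: state=C, head=1, tape[-1..2]=0100 (head:   ^)
Step 2: in state C at pos 1, read 0 -> (C,0)->write 1,move R,goto B. Now: state=B, head=2, tape[-1..3]=01100 (head:    ^)
Step 3: in state B at pos 2, read 0 -> (B,0)->write 0,move L,goto A. Now: state=A, head=1, tape[-1..3]=01100 (head:   ^)
Step 4: in state A at pos 1, read 1 -> (A,1)->write 1,move L,goto B. Now: state=B, head=0, tape[-1..3]=01100 (head:  ^)
Step 5: in state B at pos 0, read 1 -> (B,1)->write 0,move L,goto C. Now: state=C, head=-1, tape[-2..3]=000100 (head:  ^)
Step 6: in state C at pos -1, read 0 -> (C,0)->write 1,move R,goto B. Now: state=B, head=0, tape[-2..3]=010100 (head:   ^)
Step 7: in state B at pos 0, read 0 -> (B,0)->write 0,move L,goto A. Now: state=A, head=-1, tape[-2..3]=010100 (head:  ^)
Cells containing 1 after step 7: {-1, 1} -> 2 cell(s)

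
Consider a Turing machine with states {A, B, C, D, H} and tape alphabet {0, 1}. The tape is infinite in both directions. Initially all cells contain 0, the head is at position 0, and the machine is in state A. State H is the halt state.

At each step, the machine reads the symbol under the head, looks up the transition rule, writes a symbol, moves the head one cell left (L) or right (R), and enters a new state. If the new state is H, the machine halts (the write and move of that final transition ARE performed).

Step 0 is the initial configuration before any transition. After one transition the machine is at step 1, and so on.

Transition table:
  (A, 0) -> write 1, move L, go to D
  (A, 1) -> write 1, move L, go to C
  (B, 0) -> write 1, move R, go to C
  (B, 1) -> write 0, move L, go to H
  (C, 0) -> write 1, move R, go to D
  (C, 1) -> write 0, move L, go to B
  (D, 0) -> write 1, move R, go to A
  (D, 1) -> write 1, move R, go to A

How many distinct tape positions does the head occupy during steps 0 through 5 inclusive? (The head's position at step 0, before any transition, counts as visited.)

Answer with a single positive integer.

Step 1: in state A at pos 0, read 0 -> (A,0)->write 1,move L,goto D. Now: state=D, head=-1, tape[-2..1]=0010 (head:  ^)
Step 2: in state D at pos -1, read 0 -> (D,0)->write 1,move R,goto A. Now: state=A, head=0, tape[-2..1]=0110 (head:   ^)
Step 3: in state A at pos 0, read 1 -> (A,1)->write 1,move L,goto C. Now: state=C, head=-1, tape[-2..1]=0110 (head:  ^)
Step 4: in state C at pos -1, read 1 -> (C,1)->write 0,move L,goto B. Now: state=B, head=-2, tape[-3..1]=00010 (head:  ^)
Step 5: in state B at pos -2, read 0 -> (B,0)->write 1,move R,goto C. Now: state=C, head=-1, tape[-3..1]=01010 (head:   ^)
Head positions at steps 0..5: starting at 0, distinct positions visited = {-2, -1, 0} -> 3 position(s)

Answer: 3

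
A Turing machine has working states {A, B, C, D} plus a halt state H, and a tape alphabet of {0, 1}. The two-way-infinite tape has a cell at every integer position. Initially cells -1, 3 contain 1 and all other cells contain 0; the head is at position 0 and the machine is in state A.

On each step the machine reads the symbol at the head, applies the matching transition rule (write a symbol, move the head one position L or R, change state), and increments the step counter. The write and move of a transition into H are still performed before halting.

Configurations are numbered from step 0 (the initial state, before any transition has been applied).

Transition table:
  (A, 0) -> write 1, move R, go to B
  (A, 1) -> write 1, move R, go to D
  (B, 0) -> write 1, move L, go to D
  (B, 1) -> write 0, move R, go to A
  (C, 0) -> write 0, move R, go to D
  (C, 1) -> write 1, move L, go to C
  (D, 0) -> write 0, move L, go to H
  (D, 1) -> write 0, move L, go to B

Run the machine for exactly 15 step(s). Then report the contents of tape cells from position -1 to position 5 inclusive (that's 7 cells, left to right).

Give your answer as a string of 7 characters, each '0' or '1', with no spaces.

Answer: 0010101

Derivation:
Step 1: in state A at pos 0, read 0 -> (A,0)->write 1,move R,goto B. Now: state=B, head=1, tape[-2..4]=0110010 (head:    ^)
Step 2: in state B at pos 1, read 0 -> (B,0)->write 1,move L,goto D. Now: state=D, head=0, tape[-2..4]=0111010 (head:   ^)
Step 3: in state D at pos 0, read 1 -> (D,1)->write 0,move L,goto B. Now: state=B, head=-1, tape[-2..4]=0101010 (head:  ^)
Step 4: in state B at pos -1, read 1 -> (B,1)->write 0,move R,goto A. Now: state=A, head=0, tape[-2..4]=0001010 (head:   ^)
Step 5: in state A at pos 0, read 0 -> (A,0)->write 1,move R,goto B. Now: state=B, head=1, tape[-2..4]=0011010 (head:    ^)
Step 6: in state B at pos 1, read 1 -> (B,1)->write 0,move R,goto A. Now: state=A, head=2, tape[-2..4]=0010010 (head:     ^)
Step 7: in state A at pos 2, read 0 -> (A,0)->write 1,move R,goto B. Now: state=B, head=3, tape[-2..4]=0010110 (head:      ^)
Step 8: in state B at pos 3, read 1 -> (B,1)->write 0,move R,goto A. Now: state=A, head=4, tape[-2..5]=00101000 (head:       ^)
Step 9: in state A at pos 4, read 0 -> (A,0)->write 1,move R,goto B. Now: state=B, head=5, tape[-2..6]=001010100 (head:        ^)
Step 10: in state B at pos 5, read 0 -> (B,0)->write 1,move L,goto D. Now: state=D, head=4, tape[-2..6]=001010110 (head:       ^)
Step 11: in state D at pos 4, read 1 -> (D,1)->write 0,move L,goto B. Now: state=B, head=3, tape[-2..6]=001010010 (head:      ^)
Step 12: in state B at pos 3, read 0 -> (B,0)->write 1,move L,goto D. Now: state=D, head=2, tape[-2..6]=001011010 (head:     ^)
Step 13: in state D at pos 2, read 1 -> (D,1)->write 0,move L,goto B. Now: state=B, head=1, tape[-2..6]=001001010 (head:    ^)
Step 14: in state B at pos 1, read 0 -> (B,0)->write 1,move L,goto D. Now: state=D, head=0, tape[-2..6]=001101010 (head:   ^)
Step 15: in state D at pos 0, read 1 -> (D,1)->write 0,move L,goto B. Now: state=B, head=-1, tape[-2..6]=000101010 (head:  ^)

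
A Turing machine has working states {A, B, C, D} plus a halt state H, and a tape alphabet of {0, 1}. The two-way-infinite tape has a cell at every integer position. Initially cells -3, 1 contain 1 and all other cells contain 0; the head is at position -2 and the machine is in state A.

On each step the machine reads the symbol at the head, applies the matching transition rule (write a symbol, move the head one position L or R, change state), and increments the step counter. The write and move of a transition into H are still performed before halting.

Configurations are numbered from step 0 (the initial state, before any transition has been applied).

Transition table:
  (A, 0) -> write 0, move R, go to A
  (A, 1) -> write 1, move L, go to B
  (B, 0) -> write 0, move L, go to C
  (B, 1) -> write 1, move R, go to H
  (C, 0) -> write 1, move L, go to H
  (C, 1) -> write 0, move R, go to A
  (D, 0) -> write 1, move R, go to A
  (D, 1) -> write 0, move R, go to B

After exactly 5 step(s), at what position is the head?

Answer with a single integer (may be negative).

Answer: -1

Derivation:
Step 1: in state A at pos -2, read 0 -> (A,0)->write 0,move R,goto A. Now: state=A, head=-1, tape[-4..2]=0100010 (head:    ^)
Step 2: in state A at pos -1, read 0 -> (A,0)->write 0,move R,goto A. Now: state=A, head=0, tape[-4..2]=0100010 (head:     ^)
Step 3: in state A at pos 0, read 0 -> (A,0)->write 0,move R,goto A. Now: state=A, head=1, tape[-4..2]=0100010 (head:      ^)
Step 4: in state A at pos 1, read 1 -> (A,1)->write 1,move L,goto B. Now: state=B, head=0, tape[-4..2]=0100010 (head:     ^)
Step 5: in state B at pos 0, read 0 -> (B,0)->write 0,move L,goto C. Now: state=C, head=-1, tape[-4..2]=0100010 (head:    ^)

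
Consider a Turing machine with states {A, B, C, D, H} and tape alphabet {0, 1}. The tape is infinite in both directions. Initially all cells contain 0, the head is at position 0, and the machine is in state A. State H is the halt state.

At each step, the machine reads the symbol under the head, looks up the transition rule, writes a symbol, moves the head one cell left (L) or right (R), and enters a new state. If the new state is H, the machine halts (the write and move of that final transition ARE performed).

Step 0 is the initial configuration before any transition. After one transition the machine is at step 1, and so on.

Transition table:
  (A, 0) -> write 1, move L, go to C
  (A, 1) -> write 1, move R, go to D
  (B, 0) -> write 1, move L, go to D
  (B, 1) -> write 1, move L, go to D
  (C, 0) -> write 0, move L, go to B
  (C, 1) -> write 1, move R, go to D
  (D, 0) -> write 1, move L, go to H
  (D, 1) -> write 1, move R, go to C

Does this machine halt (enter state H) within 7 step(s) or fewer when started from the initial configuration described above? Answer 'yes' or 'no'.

Answer: yes

Derivation:
Step 1: in state A at pos 0, read 0 -> (A,0)->write 1,move L,goto C. Now: state=C, head=-1, tape[-2..1]=0010 (head:  ^)
Step 2: in state C at pos -1, read 0 -> (C,0)->write 0,move L,goto B. Now: state=B, head=-2, tape[-3..1]=00010 (head:  ^)
Step 3: in state B at pos -2, read 0 -> (B,0)->write 1,move L,goto D. Now: state=D, head=-3, tape[-4..1]=001010 (head:  ^)
Step 4: in state D at pos -3, read 0 -> (D,0)->write 1,move L,goto H. Now: state=H, head=-4, tape[-5..1]=0011010 (head:  ^)
State H reached at step 4; 4 <= 7 -> yes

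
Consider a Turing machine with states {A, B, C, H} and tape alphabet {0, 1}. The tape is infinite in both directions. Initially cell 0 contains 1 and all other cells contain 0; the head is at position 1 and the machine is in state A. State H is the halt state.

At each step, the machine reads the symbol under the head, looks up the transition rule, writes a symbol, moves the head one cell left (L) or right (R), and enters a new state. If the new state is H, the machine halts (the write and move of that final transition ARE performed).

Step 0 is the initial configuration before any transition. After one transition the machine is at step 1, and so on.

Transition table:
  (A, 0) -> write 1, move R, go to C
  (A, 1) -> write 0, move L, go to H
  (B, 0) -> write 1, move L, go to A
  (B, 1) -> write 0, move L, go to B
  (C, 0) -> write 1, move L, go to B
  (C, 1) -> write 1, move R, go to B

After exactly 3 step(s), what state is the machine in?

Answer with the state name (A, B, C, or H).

Answer: B

Derivation:
Step 1: in state A at pos 1, read 0 -> (A,0)->write 1,move R,goto C. Now: state=C, head=2, tape[-1..3]=01100 (head:    ^)
Step 2: in state C at pos 2, read 0 -> (C,0)->write 1,move L,goto B. Now: state=B, head=1, tape[-1..3]=01110 (head:   ^)
Step 3: in state B at pos 1, read 1 -> (B,1)->write 0,move L,goto B. Now: state=B, head=0, tape[-1..3]=01010 (head:  ^)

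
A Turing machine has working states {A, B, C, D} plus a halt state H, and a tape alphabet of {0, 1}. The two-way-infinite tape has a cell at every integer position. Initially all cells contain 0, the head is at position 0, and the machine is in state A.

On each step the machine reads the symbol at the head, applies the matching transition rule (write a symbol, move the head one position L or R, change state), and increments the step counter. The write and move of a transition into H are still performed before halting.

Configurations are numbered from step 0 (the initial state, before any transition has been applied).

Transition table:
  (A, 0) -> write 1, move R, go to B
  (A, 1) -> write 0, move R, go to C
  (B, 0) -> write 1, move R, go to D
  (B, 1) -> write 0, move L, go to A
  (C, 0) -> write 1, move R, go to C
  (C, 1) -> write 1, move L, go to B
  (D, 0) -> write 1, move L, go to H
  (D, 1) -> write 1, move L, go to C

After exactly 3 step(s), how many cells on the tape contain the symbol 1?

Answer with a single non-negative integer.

Answer: 3

Derivation:
Step 1: in state A at pos 0, read 0 -> (A,0)->write 1,move R,goto B. Now: state=B, head=1, tape[-1..2]=0100 (head:   ^)
Step 2: in state B at pos 1, read 0 -> (B,0)->write 1,move R,goto D. Now: state=D, head=2, tape[-1..3]=01100 (head:    ^)
Step 3: in state D at pos 2, read 0 -> (D,0)->write 1,move L,goto H. Now: state=H, head=1, tape[-1..3]=01110 (head:   ^)
Cells containing 1 after step 3: {0, 1, 2} -> 3 cell(s)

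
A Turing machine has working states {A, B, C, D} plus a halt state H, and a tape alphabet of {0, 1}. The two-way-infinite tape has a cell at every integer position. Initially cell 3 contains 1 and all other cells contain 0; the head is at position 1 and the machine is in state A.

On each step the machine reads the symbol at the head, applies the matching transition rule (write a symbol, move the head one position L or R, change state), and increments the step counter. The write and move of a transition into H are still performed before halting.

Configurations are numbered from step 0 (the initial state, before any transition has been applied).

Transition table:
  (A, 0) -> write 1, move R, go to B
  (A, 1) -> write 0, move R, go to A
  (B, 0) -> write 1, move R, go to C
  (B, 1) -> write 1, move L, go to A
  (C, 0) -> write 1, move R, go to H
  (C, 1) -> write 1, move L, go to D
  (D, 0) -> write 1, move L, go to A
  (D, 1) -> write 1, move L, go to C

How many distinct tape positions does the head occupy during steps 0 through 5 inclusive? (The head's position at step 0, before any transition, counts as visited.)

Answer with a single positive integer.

Answer: 4

Derivation:
Step 1: in state A at pos 1, read 0 -> (A,0)->write 1,move R,goto B. Now: state=B, head=2, tape[0..4]=01010 (head:   ^)
Step 2: in state B at pos 2, read 0 -> (B,0)->write 1,move R,goto C. Now: state=C, head=3, tape[0..4]=01110 (head:    ^)
Step 3: in state C at pos 3, read 1 -> (C,1)->write 1,move L,goto D. Now: state=D, head=2, tape[0..4]=01110 (head:   ^)
Step 4: in state D at pos 2, read 1 -> (D,1)->write 1,move L,goto C. Now: state=C, head=1, tape[0..4]=01110 (head:  ^)
Step 5: in state C at pos 1, read 1 -> (C,1)->write 1,move L,goto D. Now: state=D, head=0, tape[-1..4]=001110 (head:  ^)
Head positions at steps 0..5: starting at 1, distinct positions visited = {0, 1, 2, 3} -> 4 position(s)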